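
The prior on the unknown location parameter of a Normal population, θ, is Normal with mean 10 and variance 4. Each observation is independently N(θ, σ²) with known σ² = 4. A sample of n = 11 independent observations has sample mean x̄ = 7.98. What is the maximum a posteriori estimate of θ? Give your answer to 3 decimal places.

n = 11, x̄ = 7.98.
For a Normal prior and Normal likelihood with known variance, the posterior is Normal; its mode equals its mean, the precision-weighted average.
Prior precision 1/σ₀² = 1/4 = 0.25; data precision n/σ² = 11/4 = 2.75.
θ̂ = (0.25·10 + 2.75·7.98) / (0.25 + 2.75) = 24.445/3 = 4889/600 ≈ 8.148.

θ̂_MAP = 8.148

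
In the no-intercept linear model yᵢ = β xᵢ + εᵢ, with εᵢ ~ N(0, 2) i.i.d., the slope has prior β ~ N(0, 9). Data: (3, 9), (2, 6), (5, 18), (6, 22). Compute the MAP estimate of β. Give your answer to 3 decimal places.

β̂_MAP = 3.516

log p(β | y) = −Σ(yᵢ − βxᵢ)²/(2·2) − β²/(2·9) + const.
Setting the derivative to zero: Σxᵢ(yᵢ − βxᵢ)/2 − β/9 = 0, so β = Σxᵢyᵢ / (Σxᵢ² + σ²/τ²).
Σxᵢyᵢ = 3·9 + 2·6 + 5·18 + 6·22 = 261; Σxᵢ² = 74; σ²/τ² = 2/9.
β̂_MAP = 261 / (74 + 2/9) = 261/(668/9) = 2349/668 ≈ 3.516.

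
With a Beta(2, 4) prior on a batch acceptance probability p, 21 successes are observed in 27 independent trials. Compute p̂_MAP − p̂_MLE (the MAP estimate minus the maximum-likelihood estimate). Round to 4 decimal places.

Posterior is Beta(23, 10); MAP = (23−1)/(33−2) = 22/31 ≈ 0.70968.
MLE ignores the prior: p̂_MLE = k/n = 21/27 ≈ 0.77778.
Difference = 22/31 − 21/27 = -19/279 ≈ -0.0681.

MAP − MLE = -0.0681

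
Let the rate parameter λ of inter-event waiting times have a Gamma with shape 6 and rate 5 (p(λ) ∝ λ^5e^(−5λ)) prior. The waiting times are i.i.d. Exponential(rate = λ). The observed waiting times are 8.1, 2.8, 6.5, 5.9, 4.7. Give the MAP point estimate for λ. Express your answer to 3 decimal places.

λ̂_MAP = 0.303

The Exponential(rate=λ) likelihood is ∝ λ^n e^(−λΣtᵢ). Here n = 5 and Σtᵢ = 8.1 + 2.8 + 6.5 + 5.9 + 4.7 = 28.
Posterior ∝ λ^5e^(−5λ) · λ^5e^(−28λ) = λ^10e^(−33λ), i.e. Gamma(11, 33).
Mode = (a−1)/b = 10/33 ≈ 0.303.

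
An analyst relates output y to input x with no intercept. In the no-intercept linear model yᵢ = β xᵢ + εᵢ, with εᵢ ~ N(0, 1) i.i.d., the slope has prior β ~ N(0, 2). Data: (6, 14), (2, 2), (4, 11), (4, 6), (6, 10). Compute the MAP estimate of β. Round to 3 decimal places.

log p(β | y) = −Σ(yᵢ − βxᵢ)²/(2·1) − β²/(2·2) + const.
Setting the derivative to zero: Σxᵢ(yᵢ − βxᵢ)/1 − β/2 = 0, so β = Σxᵢyᵢ / (Σxᵢ² + σ²/τ²).
Σxᵢyᵢ = 6·14 + 2·2 + 4·11 + 4·6 + 6·10 = 216; Σxᵢ² = 108; σ²/τ² = 0.5.
β̂_MAP = 216 / (108 + 0.5) = 216/108.5 ≈ 1.991.

β̂_MAP = 1.991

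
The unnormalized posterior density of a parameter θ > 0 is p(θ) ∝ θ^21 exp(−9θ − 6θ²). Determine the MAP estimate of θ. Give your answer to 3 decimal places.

ℓ'(θ) = 21/θ − 9 − 12θ. Setting this to zero and multiplying by θ: 12θ² + 9θ − 21 = 0.
θ = (−9 + √(9² + 4·12·21)) / (2·12) = (−9 + √1089) / 24 = (−9 + 33)/24 = 1.
ℓ''(θ) = −21/θ² − 12 < 0, confirming a maximum.

θ̂_MAP = 1.000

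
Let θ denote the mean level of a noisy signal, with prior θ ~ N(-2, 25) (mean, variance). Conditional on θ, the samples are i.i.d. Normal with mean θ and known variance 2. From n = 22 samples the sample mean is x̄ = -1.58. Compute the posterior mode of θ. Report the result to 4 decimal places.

n = 22, x̄ = -1.58.
For a Normal prior and Normal likelihood with known variance, the posterior is Normal; its mode equals its mean, the precision-weighted average.
Prior precision 1/σ₀² = 1/25 = 0.04; data precision n/σ² = 22/2 = 11.
θ̂ = (0.04·(-2) + 11·(-1.58)) / (0.04 + 11) = (-17.46)/11.04 = -291/184 ≈ -1.5815.

θ̂_MAP = -1.5815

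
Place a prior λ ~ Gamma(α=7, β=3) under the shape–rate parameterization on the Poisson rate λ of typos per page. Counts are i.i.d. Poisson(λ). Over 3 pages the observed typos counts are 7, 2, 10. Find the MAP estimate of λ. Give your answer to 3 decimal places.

λ̂_MAP = 4.167

Σxᵢ = 7+2+10 = 19, with n = 3.
Posterior ∝ λ^6e^(−3λ) · λ^19e^(−3λ) = λ^25e^(−6λ), i.e. Gamma(shape=26, rate=6).
The mode of a Gamma(a, b) with a ≥ 1 (shape–rate) is (a−1)/b = 25/6 ≈ 4.167.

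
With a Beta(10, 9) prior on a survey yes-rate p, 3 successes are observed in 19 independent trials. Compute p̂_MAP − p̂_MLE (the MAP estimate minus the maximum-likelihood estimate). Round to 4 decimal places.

MAP − MLE = 0.1754

Posterior is Beta(13, 25); MAP = (13−1)/(38−2) = 12/36 ≈ 0.33333.
MLE ignores the prior: p̂_MLE = k/n = 3/19 ≈ 0.15789.
Difference = 12/36 − 3/19 = 10/57 ≈ 0.1754.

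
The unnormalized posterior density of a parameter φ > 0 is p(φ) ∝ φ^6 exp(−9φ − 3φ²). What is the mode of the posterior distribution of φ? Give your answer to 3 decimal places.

ℓ'(φ) = 6/φ − 9 − 6φ. Setting this to zero and multiplying by φ: 6φ² + 9φ − 6 = 0.
φ = (−9 + √(9² + 4·6·6)) / (2·6) = (−9 + √225) / 12 = (−9 + 15)/12 = 1/2.
ℓ''(φ) = −6/φ² − 6 < 0, confirming a maximum.

φ̂_MAP = 0.500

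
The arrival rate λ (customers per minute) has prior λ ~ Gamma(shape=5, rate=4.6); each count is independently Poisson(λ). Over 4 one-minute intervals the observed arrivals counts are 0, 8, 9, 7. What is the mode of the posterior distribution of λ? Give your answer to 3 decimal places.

λ̂_MAP = 3.256

Σxᵢ = 0+8+9+7 = 24, with n = 4.
Posterior ∝ λ^4e^(−4.6λ) · λ^24e^(−4λ) = λ^28e^(−8.6λ), i.e. Gamma(shape=29, rate=8.6).
The mode of a Gamma(a, b) with a ≥ 1 (shape–rate) is (a−1)/b = 28/8.6 ≈ 3.256.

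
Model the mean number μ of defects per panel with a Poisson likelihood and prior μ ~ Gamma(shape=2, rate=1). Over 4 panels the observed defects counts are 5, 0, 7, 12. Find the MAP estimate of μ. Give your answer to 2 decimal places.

μ̂_MAP = 5.00

Σxᵢ = 5+0+7+12 = 24, with n = 4.
Posterior ∝ μe^(−1μ) · μ^24e^(−4μ) = μ^25e^(−5μ), i.e. Gamma(shape=26, rate=5).
The mode of a Gamma(a, b) with a ≥ 1 (shape–rate) is (a−1)/b = 25/5 ≈ 5.00.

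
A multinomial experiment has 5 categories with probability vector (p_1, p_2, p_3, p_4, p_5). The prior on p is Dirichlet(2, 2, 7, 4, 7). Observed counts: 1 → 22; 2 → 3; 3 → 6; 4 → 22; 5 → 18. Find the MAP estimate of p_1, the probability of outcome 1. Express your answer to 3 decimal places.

The posterior is Dirichlet(αᵢ + nᵢ) = Dirichlet(24, 5, 13, 26, 25).
For a Dirichlet(a₁,…,a_K) with all aᵢ > 1, the mode has j-th component (aⱼ − 1)/(Σaᵢ − K).
Here Σaᵢ = 93 and K = 5, so p_1 = (24 − 1)/(93 − 5) = 23/88 ≈ 0.261.

MAP estimate: 0.261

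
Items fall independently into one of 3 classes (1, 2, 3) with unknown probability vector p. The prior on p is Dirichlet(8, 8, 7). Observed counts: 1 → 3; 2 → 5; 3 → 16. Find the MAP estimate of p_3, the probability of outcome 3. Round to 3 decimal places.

MAP estimate: 0.500

The posterior is Dirichlet(αᵢ + nᵢ) = Dirichlet(11, 13, 23).
For a Dirichlet(a₁,…,a_K) with all aᵢ > 1, the mode has j-th component (aⱼ − 1)/(Σaᵢ − K).
Here Σaᵢ = 47 and K = 3, so p_3 = (23 − 1)/(47 − 3) = 22/44 ≈ 0.500.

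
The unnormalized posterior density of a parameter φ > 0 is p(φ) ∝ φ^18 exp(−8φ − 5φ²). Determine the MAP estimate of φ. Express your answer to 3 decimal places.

ℓ'(φ) = 18/φ − 8 − 10φ. Setting this to zero and multiplying by φ: 10φ² + 8φ − 18 = 0.
φ = (−8 + √(8² + 4·10·18)) / (2·10) = (−8 + √784) / 20 = (−8 + 28)/20 = 1.
ℓ''(φ) = −18/φ² − 10 < 0, confirming a maximum.

φ̂_MAP = 1.000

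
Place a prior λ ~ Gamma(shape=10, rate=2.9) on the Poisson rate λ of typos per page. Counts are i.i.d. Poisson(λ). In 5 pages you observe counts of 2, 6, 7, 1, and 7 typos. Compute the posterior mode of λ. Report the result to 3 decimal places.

Σxᵢ = 2+6+7+1+7 = 23, with n = 5.
Posterior ∝ λ^9e^(−2.9λ) · λ^23e^(−5λ) = λ^32e^(−7.9λ), i.e. Gamma(shape=33, rate=7.9).
The mode of a Gamma(a, b) with a ≥ 1 (shape–rate) is (a−1)/b = 32/7.9 ≈ 4.051.

λ̂_MAP = 4.051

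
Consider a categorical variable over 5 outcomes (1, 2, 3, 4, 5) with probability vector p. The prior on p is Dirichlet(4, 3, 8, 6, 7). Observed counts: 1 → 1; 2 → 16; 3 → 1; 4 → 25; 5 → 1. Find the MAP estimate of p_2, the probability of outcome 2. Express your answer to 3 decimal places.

The posterior is Dirichlet(αᵢ + nᵢ) = Dirichlet(5, 19, 9, 31, 8).
For a Dirichlet(a₁,…,a_K) with all aᵢ > 1, the mode has j-th component (aⱼ − 1)/(Σaᵢ − K).
Here Σaᵢ = 72 and K = 5, so p_2 = (19 − 1)/(72 − 5) = 18/67 ≈ 0.269.

MAP estimate: 0.269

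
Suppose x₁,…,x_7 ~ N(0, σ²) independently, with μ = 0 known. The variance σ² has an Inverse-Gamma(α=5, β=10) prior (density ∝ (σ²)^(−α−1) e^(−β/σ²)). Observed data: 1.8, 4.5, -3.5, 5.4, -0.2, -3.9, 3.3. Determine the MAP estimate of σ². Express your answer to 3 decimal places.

σ̂²_MAP = 5.844

Sum of squared deviations about the known mean: SS = (1.8−0)² + (4.5−0)² + (-3.5−0)² + (5.4−0)² + (-0.2−0)² + (-3.9−0)² + (3.3−0)² = 91.04.
The Normal likelihood contributes (σ²)^(−n/2) exp(−SS/(2σ²)), so the posterior is Inverse-Gamma(α + n/2, β + SS/2) = Inverse-Gamma(8.5, 55.52).
The mode of Inverse-Gamma(a, b) is b/(a+1) = 55.52/9.5 ≈ 5.844.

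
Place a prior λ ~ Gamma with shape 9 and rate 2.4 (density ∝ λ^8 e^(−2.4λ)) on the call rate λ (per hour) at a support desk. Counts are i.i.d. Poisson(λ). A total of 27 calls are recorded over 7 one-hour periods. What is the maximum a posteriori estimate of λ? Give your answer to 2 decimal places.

Σxᵢ = 27, n = 7.
Posterior ∝ λ^8e^(−2.4λ) · λ^27e^(−7λ) = λ^35e^(−9.4λ), i.e. Gamma(shape=36, rate=9.4).
The mode of a Gamma(a, b) with a ≥ 1 (shape–rate) is (a−1)/b = 35/9.4 ≈ 3.72.

λ̂_MAP = 3.72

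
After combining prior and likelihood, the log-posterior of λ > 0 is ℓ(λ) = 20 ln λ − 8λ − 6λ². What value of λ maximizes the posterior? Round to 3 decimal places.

ℓ'(λ) = 20/λ − 8 − 12λ. Setting this to zero and multiplying by λ: 12λ² + 8λ − 20 = 0.
λ = (−8 + √(8² + 4·12·20)) / (2·12) = (−8 + √1024) / 24 = (−8 + 32)/24 = 1.
ℓ''(λ) = −20/λ² − 12 < 0, confirming a maximum.

λ̂_MAP = 1.000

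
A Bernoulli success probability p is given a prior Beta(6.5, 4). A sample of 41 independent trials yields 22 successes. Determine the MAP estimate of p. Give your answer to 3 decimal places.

Prior: Beta(6.5, 4).
Data: 22 successes in 41 trials. The binomial likelihood contributes p^22(1−p)^19, so the posterior is Beta(6.5+22, 4+19) = Beta(28.5, 23).
For Beta(a, b) with a, b > 1 the mode is (a−1)/(a+b−2) = 27.5/49.5 ≈ 0.556.

p̂_MAP = 0.556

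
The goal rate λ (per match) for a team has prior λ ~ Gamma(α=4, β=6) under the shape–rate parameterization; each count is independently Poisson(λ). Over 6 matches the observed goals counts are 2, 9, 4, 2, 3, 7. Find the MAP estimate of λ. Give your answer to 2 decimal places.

Σxᵢ = 2+9+4+2+3+7 = 27, with n = 6.
Posterior ∝ λ^3e^(−6λ) · λ^27e^(−6λ) = λ^30e^(−12λ), i.e. Gamma(shape=31, rate=12).
The mode of a Gamma(a, b) with a ≥ 1 (shape–rate) is (a−1)/b = 30/12 ≈ 2.50.

λ̂_MAP = 2.50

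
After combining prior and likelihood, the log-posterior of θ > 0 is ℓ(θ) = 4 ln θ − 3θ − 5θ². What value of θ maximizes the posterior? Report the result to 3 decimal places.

θ̂_MAP = 0.500

ℓ'(θ) = 4/θ − 3 − 10θ. Setting this to zero and multiplying by θ: 10θ² + 3θ − 4 = 0.
θ = (−3 + √(3² + 4·10·4)) / (2·10) = (−3 + √169) / 20 = (−3 + 13)/20 = 1/2.
ℓ''(θ) = −4/θ² − 10 < 0, confirming a maximum.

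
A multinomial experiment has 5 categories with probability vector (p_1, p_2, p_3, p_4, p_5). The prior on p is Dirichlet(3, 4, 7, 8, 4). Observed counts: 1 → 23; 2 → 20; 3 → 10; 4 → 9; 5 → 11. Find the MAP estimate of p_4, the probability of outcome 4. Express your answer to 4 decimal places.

The posterior is Dirichlet(αᵢ + nᵢ) = Dirichlet(26, 24, 17, 17, 15).
For a Dirichlet(a₁,…,a_K) with all aᵢ > 1, the mode has j-th component (aⱼ − 1)/(Σaᵢ − K).
Here Σaᵢ = 99 and K = 5, so p_4 = (17 − 1)/(99 − 5) = 16/94 ≈ 0.1702.

MAP estimate: 0.1702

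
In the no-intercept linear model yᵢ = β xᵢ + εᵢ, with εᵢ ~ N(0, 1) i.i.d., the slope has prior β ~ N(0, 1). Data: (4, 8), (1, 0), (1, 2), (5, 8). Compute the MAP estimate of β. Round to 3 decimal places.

β̂_MAP = 1.682

log p(β | y) = −Σ(yᵢ − βxᵢ)²/(2·1) − β²/(2·1) + const.
Setting the derivative to zero: Σxᵢ(yᵢ − βxᵢ)/1 − β/1 = 0, so β = Σxᵢyᵢ / (Σxᵢ² + σ²/τ²).
Σxᵢyᵢ = 4·8 + 1·0 + 1·2 + 5·8 = 74; Σxᵢ² = 43; σ²/τ² = 1.
β̂_MAP = 74 / (43 + 1) = 74/44 ≈ 1.682.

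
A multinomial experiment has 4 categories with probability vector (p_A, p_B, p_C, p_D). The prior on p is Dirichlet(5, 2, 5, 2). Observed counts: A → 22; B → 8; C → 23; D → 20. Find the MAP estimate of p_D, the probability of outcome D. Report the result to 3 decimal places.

The posterior is Dirichlet(αᵢ + nᵢ) = Dirichlet(27, 10, 28, 22).
For a Dirichlet(a₁,…,a_K) with all aᵢ > 1, the mode has j-th component (aⱼ − 1)/(Σaᵢ − K).
Here Σaᵢ = 87 and K = 4, so p_D = (22 − 1)/(87 − 4) = 21/83 ≈ 0.253.

MAP estimate of p_D = 0.253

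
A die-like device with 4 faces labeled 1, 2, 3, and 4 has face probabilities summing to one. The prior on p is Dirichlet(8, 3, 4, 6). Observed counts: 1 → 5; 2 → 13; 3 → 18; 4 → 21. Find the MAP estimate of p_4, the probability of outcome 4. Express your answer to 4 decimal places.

The posterior is Dirichlet(αᵢ + nᵢ) = Dirichlet(13, 16, 22, 27).
For a Dirichlet(a₁,…,a_K) with all aᵢ > 1, the mode has j-th component (aⱼ − 1)/(Σaᵢ − K).
Here Σaᵢ = 78 and K = 4, so p_4 = (27 − 1)/(78 − 4) = 26/74 ≈ 0.3514.

MAP estimate: 0.3514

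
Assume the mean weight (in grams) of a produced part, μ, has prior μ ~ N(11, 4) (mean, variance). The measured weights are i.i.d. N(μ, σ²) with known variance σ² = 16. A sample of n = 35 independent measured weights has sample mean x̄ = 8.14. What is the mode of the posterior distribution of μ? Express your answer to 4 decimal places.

n = 35, x̄ = 8.14.
For a Normal prior and Normal likelihood with known variance, the posterior is Normal; its mode equals its mean, the precision-weighted average.
Prior precision 1/σ₀² = 1/4 = 0.25; data precision n/σ² = 35/16 = 2.1875.
μ̂ = (0.25·11 + 2.1875·8.14) / (0.25 + 2.1875) = 20.55625/2.4375 = 253/30 ≈ 8.4333.

μ̂_MAP = 8.4333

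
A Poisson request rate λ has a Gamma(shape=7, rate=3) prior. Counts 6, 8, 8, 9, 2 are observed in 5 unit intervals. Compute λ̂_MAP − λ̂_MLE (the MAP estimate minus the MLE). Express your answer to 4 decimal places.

MAP − MLE = -1.7250

Σxᵢ = 33. Posterior is Gamma(40, 8); MAP = (40−1)/8 = 39/8 ≈ 4.87500.
MLE = x̄ = 33/5 ≈ 6.60000.
Difference = 39/8 − 33/5 = -69/40 ≈ -1.7250.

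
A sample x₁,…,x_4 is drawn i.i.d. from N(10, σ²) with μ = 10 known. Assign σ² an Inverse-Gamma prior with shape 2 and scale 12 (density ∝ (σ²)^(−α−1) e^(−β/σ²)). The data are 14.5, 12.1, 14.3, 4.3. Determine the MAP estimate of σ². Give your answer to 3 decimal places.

σ̂²_MAP = 9.964

Sum of squared deviations about the known mean: SS = (14.5−10)² + (12.1−10)² + (14.3−10)² + (4.3−10)² = 75.64.
The Normal likelihood contributes (σ²)^(−n/2) exp(−SS/(2σ²)), so the posterior is Inverse-Gamma(α + n/2, β + SS/2) = Inverse-Gamma(4, 49.82).
The mode of Inverse-Gamma(a, b) is b/(a+1) = 49.82/5 ≈ 9.964.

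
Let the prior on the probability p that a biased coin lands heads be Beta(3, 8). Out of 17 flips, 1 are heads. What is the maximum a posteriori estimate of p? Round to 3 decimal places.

p̂_MAP = 0.115

Prior: Beta(3, 8).
Data: 1 success in 17 trials. The binomial likelihood contributes p(1−p)^16, so the posterior is Beta(3+1, 8+16) = Beta(4, 24).
For Beta(a, b) with a, b > 1 the mode is (a−1)/(a+b−2) = 3/26 ≈ 0.115.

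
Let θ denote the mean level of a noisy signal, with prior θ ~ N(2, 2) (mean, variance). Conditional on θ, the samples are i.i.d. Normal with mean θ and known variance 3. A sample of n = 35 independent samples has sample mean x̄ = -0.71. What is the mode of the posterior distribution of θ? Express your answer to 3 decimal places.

n = 35, x̄ = -0.71.
For a Normal prior and Normal likelihood with known variance, the posterior is Normal; its mode equals its mean, the precision-weighted average.
Prior precision 1/σ₀² = 1/2 = 0.5; data precision n/σ² = 35/3.
θ̂ = (0.5·2 + (35/3)·(-0.71)) / (0.5 + 35/3) = (-437/60)/(73/6) = -437/730 ≈ -0.599.

θ̂_MAP = -0.599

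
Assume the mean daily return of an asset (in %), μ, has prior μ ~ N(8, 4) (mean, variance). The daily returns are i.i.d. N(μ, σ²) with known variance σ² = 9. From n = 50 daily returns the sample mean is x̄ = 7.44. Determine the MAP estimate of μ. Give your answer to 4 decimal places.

μ̂_MAP = 7.4641

n = 50, x̄ = 7.44.
For a Normal prior and Normal likelihood with known variance, the posterior is Normal; its mode equals its mean, the precision-weighted average.
Prior precision 1/σ₀² = 1/4 = 0.25; data precision n/σ² = 50/9.
μ̂ = (0.25·8 + (50/9)·7.44) / (0.25 + 50/9) = (130/3)/(209/36) = 1560/209 ≈ 7.4641.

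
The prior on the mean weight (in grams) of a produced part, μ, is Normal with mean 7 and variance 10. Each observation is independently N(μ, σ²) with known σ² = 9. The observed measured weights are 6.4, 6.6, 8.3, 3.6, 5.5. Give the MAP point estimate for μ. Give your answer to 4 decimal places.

μ̂_MAP = 6.2203

n = 5; x̄ = (6.4 + 6.6 + 8.3 + 3.6 + 5.5)/5 = 30.4/5 = 6.08.
For a Normal prior and Normal likelihood with known variance, the posterior is Normal; its mode equals its mean, the precision-weighted average.
Prior precision 1/σ₀² = 1/10 = 0.1; data precision n/σ² = 5/9.
μ̂ = (0.1·7 + (5/9)·6.08) / (0.1 + 5/9) = (367/90)/(59/90) = 367/59 ≈ 6.2203.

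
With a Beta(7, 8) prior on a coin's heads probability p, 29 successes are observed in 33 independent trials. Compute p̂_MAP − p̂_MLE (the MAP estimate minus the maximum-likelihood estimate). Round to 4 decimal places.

MAP − MLE = -0.1179

Posterior is Beta(36, 12); MAP = (36−1)/(48−2) = 35/46 ≈ 0.76087.
MLE ignores the prior: p̂_MLE = k/n = 29/33 ≈ 0.87879.
Difference = 35/46 − 29/33 = -179/1518 ≈ -0.1179.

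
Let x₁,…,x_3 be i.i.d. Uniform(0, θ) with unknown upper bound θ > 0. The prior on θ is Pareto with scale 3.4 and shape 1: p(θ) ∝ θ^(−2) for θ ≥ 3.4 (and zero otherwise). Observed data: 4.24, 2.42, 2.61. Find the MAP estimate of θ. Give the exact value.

θ̂_MAP = 4.24

The Uniform(0, θ) likelihood is θ^(−n) for θ ≥ max(xᵢ), zero otherwise. Here max(xᵢ) = 4.24.
Posterior ∝ θ^(−2) · θ^(−3) = θ^(−5) on θ ≥ max(3.4, 4.24) = 4.24.
This density is strictly decreasing in θ, so the posterior mode lies at the lower boundary of the support.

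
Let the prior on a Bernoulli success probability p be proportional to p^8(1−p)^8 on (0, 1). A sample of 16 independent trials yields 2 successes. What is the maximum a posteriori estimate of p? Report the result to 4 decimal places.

p̂_MAP = 0.3125

The prior density ∝ p^8(1−p)^8 is the kernel of Beta(9, 9).
Data: 2 successes in 16 trials. The binomial likelihood contributes p^2(1−p)^14, so the posterior is Beta(9+2, 9+14) = Beta(11, 23).
For Beta(a, b) with a, b > 1 the mode is (a−1)/(a+b−2) = 10/32 ≈ 0.3125.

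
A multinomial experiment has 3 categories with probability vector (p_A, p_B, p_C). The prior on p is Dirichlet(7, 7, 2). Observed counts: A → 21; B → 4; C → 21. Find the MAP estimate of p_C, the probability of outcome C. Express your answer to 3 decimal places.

MAP estimate of p_C = 0.373

The posterior is Dirichlet(αᵢ + nᵢ) = Dirichlet(28, 11, 23).
For a Dirichlet(a₁,…,a_K) with all aᵢ > 1, the mode has j-th component (aⱼ − 1)/(Σaᵢ − K).
Here Σaᵢ = 62 and K = 3, so p_C = (23 − 1)/(62 − 3) = 22/59 ≈ 0.373.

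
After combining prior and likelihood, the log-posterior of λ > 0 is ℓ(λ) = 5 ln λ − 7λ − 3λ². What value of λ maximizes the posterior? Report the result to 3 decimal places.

λ̂_MAP = 0.500

ℓ'(λ) = 5/λ − 7 − 6λ. Setting this to zero and multiplying by λ: 6λ² + 7λ − 5 = 0.
λ = (−7 + √(7² + 4·6·5)) / (2·6) = (−7 + √169) / 12 = (−7 + 13)/12 = 1/2.
ℓ''(λ) = −5/λ² − 6 < 0, confirming a maximum.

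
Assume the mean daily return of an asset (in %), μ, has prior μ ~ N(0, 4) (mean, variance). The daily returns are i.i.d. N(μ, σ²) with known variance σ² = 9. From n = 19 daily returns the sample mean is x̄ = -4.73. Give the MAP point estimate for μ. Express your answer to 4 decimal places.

μ̂_MAP = -4.2292

n = 19, x̄ = -4.73.
For a Normal prior and Normal likelihood with known variance, the posterior is Normal; its mode equals its mean, the precision-weighted average.
Prior precision 1/σ₀² = 1/4 = 0.25; data precision n/σ² = 19/9.
μ̂ = (0.25·0 + (19/9)·(-4.73)) / (0.25 + 19/9) = (-8987/900)/(85/36) = -8987/2125 ≈ -4.2292.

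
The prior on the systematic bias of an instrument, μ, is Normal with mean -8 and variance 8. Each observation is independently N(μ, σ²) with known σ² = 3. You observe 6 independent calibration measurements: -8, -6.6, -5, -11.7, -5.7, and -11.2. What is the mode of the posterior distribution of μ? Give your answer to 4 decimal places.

n = 6; x̄ = ((-8) + (-6.6) + (-5) + (-11.7) + (-5.7) + (-11.2))/6 = -48.2/6 = -241/30 ≈ -8.0333.
For a Normal prior and Normal likelihood with known variance, the posterior is Normal; its mode equals its mean, the precision-weighted average.
Prior precision 1/σ₀² = 1/8 = 0.125; data precision n/σ² = 6/3 = 2.
μ̂ = (0.125·(-8) + 2·(-241/30)) / (0.125 + 2) = (-256/15)/2.125 = -2048/255 ≈ -8.0314.

μ̂_MAP = -8.0314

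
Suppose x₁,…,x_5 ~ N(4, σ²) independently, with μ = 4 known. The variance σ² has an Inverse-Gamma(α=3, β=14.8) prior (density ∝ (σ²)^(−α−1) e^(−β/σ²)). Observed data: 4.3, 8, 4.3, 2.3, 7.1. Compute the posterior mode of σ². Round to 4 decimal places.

σ̂²_MAP = 4.4831

Sum of squared deviations about the known mean: SS = (4.3−4)² + (8−4)² + (4.3−4)² + (2.3−4)² + (7.1−4)² = 28.68.
The Normal likelihood contributes (σ²)^(−n/2) exp(−SS/(2σ²)), so the posterior is Inverse-Gamma(α + n/2, β + SS/2) = Inverse-Gamma(5.5, 29.14).
The mode of Inverse-Gamma(a, b) is b/(a+1) = 29.14/6.5 ≈ 4.4831.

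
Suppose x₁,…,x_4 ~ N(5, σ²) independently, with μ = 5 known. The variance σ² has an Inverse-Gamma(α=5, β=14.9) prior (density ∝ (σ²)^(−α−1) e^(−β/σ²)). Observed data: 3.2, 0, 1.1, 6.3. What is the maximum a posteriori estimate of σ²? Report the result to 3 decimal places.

Sum of squared deviations about the known mean: SS = (3.2−5)² + (0−5)² + (1.1−5)² + (6.3−5)² = 45.14.
The Normal likelihood contributes (σ²)^(−n/2) exp(−SS/(2σ²)), so the posterior is Inverse-Gamma(α + n/2, β + SS/2) = Inverse-Gamma(7, 37.47).
The mode of Inverse-Gamma(a, b) is b/(a+1) = 37.47/8 ≈ 4.684.

σ̂²_MAP = 4.684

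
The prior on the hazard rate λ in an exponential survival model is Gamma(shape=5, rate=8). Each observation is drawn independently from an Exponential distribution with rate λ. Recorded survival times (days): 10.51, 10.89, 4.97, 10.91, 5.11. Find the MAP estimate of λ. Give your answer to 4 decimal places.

The Exponential(rate=λ) likelihood is ∝ λ^n e^(−λΣtᵢ). Here n = 5 and Σtᵢ = 10.51 + 10.89 + 4.97 + 10.91 + 5.11 = 42.39.
Posterior ∝ λ^4e^(−8λ) · λ^5e^(−42.39λ) = λ^9e^(−50.39λ), i.e. Gamma(10, 50.39).
Mode = (a−1)/b = 9/50.39 ≈ 0.1786.

λ̂_MAP = 0.1786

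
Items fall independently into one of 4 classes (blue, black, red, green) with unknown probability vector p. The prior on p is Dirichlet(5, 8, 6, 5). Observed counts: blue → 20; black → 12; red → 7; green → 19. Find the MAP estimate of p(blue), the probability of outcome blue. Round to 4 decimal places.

The posterior is Dirichlet(αᵢ + nᵢ) = Dirichlet(25, 20, 13, 24).
For a Dirichlet(a₁,…,a_K) with all aᵢ > 1, the mode has j-th component (aⱼ − 1)/(Σaᵢ − K).
Here Σaᵢ = 82 and K = 4, so p(blue) = (25 − 1)/(82 − 4) = 24/78 ≈ 0.3077.

MAP estimate of p(blue) = 0.3077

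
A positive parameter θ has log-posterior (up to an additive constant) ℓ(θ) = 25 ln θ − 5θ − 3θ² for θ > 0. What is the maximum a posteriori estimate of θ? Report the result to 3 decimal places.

θ̂_MAP = 1.667

ℓ'(θ) = 25/θ − 5 − 6θ. Setting this to zero and multiplying by θ: 6θ² + 5θ − 25 = 0.
θ = (−5 + √(5² + 4·6·25)) / (2·6) = (−5 + √625) / 12 = (−5 + 25)/12 = 5/3.
ℓ''(θ) = −25/θ² − 6 < 0, confirming a maximum.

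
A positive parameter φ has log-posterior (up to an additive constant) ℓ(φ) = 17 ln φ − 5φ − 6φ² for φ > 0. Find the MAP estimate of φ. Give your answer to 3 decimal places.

φ̂_MAP = 1.000

ℓ'(φ) = 17/φ − 5 − 12φ. Setting this to zero and multiplying by φ: 12φ² + 5φ − 17 = 0.
φ = (−5 + √(5² + 4·12·17)) / (2·12) = (−5 + √841) / 24 = (−5 + 29)/24 = 1.
ℓ''(φ) = −17/φ² − 12 < 0, confirming a maximum.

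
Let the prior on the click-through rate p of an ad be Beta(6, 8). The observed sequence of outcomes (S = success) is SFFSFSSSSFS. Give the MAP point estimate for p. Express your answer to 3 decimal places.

Prior: Beta(6, 8).
Data: 7 successes in 11 trials (from the sequence). The binomial likelihood contributes p^7(1−p)^4, so the posterior is Beta(6+7, 8+4) = Beta(13, 12).
For Beta(a, b) with a, b > 1 the mode is (a−1)/(a+b−2) = 12/23 ≈ 0.522.

p̂_MAP = 0.522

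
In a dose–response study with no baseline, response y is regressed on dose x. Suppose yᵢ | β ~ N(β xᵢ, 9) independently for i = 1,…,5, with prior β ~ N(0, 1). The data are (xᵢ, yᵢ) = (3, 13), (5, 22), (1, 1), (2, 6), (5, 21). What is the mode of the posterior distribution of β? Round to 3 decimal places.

log p(β | y) = −Σ(yᵢ − βxᵢ)²/(2·9) − β²/(2·1) + const.
Setting the derivative to zero: Σxᵢ(yᵢ − βxᵢ)/9 − β/1 = 0, so β = Σxᵢyᵢ / (Σxᵢ² + σ²/τ²).
Σxᵢyᵢ = 3·13 + 5·22 + 1·1 + 2·6 + 5·21 = 267; Σxᵢ² = 64; σ²/τ² = 9.
β̂_MAP = 267 / (64 + 9) = 267/73 ≈ 3.658.

β̂_MAP = 3.658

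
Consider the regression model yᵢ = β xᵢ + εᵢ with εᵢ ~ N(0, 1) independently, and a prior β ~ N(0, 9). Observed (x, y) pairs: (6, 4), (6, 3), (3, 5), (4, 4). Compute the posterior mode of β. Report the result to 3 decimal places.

log p(β | y) = −Σ(yᵢ − βxᵢ)²/(2·1) − β²/(2·9) + const.
Setting the derivative to zero: Σxᵢ(yᵢ − βxᵢ)/1 − β/9 = 0, so β = Σxᵢyᵢ / (Σxᵢ² + σ²/τ²).
Σxᵢyᵢ = 6·4 + 6·3 + 3·5 + 4·4 = 73; Σxᵢ² = 97; σ²/τ² = 1/9.
β̂_MAP = 73 / (97 + 1/9) = 73/(874/9) = 657/874 ≈ 0.752.

β̂_MAP = 0.752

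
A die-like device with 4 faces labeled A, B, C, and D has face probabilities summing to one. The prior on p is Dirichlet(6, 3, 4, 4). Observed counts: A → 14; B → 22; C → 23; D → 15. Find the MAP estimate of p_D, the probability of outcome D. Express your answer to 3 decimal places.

The posterior is Dirichlet(αᵢ + nᵢ) = Dirichlet(20, 25, 27, 19).
For a Dirichlet(a₁,…,a_K) with all aᵢ > 1, the mode has j-th component (aⱼ − 1)/(Σaᵢ − K).
Here Σaᵢ = 91 and K = 4, so p_D = (19 − 1)/(91 − 4) = 18/87 ≈ 0.207.

MAP estimate of p_D = 0.207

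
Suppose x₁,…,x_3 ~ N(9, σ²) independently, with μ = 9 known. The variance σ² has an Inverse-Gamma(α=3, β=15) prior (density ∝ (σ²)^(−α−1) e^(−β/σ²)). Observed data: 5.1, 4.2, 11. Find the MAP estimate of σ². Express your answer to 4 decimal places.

σ̂²_MAP = 6.5682

Sum of squared deviations about the known mean: SS = (5.1−9)² + (4.2−9)² + (11−9)² = 42.25.
The Normal likelihood contributes (σ²)^(−n/2) exp(−SS/(2σ²)), so the posterior is Inverse-Gamma(α + n/2, β + SS/2) = Inverse-Gamma(4.5, 36.125).
The mode of Inverse-Gamma(a, b) is b/(a+1) = 36.125/5.5 ≈ 6.5682.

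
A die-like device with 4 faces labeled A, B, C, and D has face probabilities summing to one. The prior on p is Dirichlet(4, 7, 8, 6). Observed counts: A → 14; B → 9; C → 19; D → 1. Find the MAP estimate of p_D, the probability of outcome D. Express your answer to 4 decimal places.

The posterior is Dirichlet(αᵢ + nᵢ) = Dirichlet(18, 16, 27, 7).
For a Dirichlet(a₁,…,a_K) with all aᵢ > 1, the mode has j-th component (aⱼ − 1)/(Σaᵢ − K).
Here Σaᵢ = 68 and K = 4, so p_D = (7 − 1)/(68 − 4) = 6/64 ≈ 0.0938.

MAP estimate of p_D = 0.0938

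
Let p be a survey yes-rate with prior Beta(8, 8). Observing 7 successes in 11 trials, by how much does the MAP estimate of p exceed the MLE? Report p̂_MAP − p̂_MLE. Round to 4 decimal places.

MAP − MLE = -0.0764

Posterior is Beta(15, 12); MAP = (15−1)/(27−2) = 14/25 ≈ 0.56000.
MLE ignores the prior: p̂_MLE = k/n = 7/11 ≈ 0.63636.
Difference = 14/25 − 7/11 = -21/275 ≈ -0.0764.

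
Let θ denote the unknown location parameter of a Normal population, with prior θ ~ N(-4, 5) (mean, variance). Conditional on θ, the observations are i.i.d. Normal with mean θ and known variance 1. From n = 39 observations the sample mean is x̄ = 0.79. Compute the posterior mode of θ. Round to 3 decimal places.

θ̂_MAP = 0.766

n = 39, x̄ = 0.79.
For a Normal prior and Normal likelihood with known variance, the posterior is Normal; its mode equals its mean, the precision-weighted average.
Prior precision 1/σ₀² = 1/5 = 0.2; data precision n/σ² = 39/1 = 39.
θ̂ = (0.2·(-4) + 39·0.79) / (0.2 + 39) = 30.01/39.2 = 3001/3920 ≈ 0.766.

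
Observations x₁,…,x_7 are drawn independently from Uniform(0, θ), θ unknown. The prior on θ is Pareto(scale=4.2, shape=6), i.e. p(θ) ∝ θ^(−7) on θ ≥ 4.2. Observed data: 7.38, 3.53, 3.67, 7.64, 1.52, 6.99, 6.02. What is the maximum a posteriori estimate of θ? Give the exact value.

θ̂_MAP = 7.64

The Uniform(0, θ) likelihood is θ^(−n) for θ ≥ max(xᵢ), zero otherwise. Here max(xᵢ) = 7.64.
Posterior ∝ θ^(−7) · θ^(−7) = θ^(−14) on θ ≥ max(4.2, 7.64) = 7.64.
This density is strictly decreasing in θ, so the posterior mode lies at the lower boundary of the support.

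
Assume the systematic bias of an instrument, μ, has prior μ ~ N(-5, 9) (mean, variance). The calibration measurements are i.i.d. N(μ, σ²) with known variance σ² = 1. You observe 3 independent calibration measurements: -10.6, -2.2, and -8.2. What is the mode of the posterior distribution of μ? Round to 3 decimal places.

μ̂_MAP = -6.929

n = 3; x̄ = ((-10.6) + (-2.2) + (-8.2))/3 = -21/3 = -7.
For a Normal prior and Normal likelihood with known variance, the posterior is Normal; its mode equals its mean, the precision-weighted average.
Prior precision 1/σ₀² = 1/9; data precision n/σ² = 3/1 = 3.
μ̂ = ((1/9)·(-5) + 3·(-7)) / (1/9 + 3) = (-194/9)/(28/9) = -97/14 ≈ -6.929.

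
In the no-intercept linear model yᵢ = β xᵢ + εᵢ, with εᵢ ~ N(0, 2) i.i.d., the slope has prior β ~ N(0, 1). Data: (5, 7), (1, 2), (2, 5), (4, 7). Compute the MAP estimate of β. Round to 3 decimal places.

log p(β | y) = −Σ(yᵢ − βxᵢ)²/(2·2) − β²/(2·1) + const.
Setting the derivative to zero: Σxᵢ(yᵢ − βxᵢ)/2 − β/1 = 0, so β = Σxᵢyᵢ / (Σxᵢ² + σ²/τ²).
Σxᵢyᵢ = 5·7 + 1·2 + 2·5 + 4·7 = 75; Σxᵢ² = 46; σ²/τ² = 2.
β̂_MAP = 75 / (46 + 2) = 75/48 ≈ 1.563.

β̂_MAP = 1.563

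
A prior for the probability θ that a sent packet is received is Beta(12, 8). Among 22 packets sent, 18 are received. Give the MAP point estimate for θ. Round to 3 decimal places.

θ̂_MAP = 0.725

Prior: Beta(12, 8).
Data: 18 successes in 22 trials. The binomial likelihood contributes θ^18(1−θ)^4, so the posterior is Beta(12+18, 8+4) = Beta(30, 12).
For Beta(a, b) with a, b > 1 the mode is (a−1)/(a+b−2) = 29/40 ≈ 0.725.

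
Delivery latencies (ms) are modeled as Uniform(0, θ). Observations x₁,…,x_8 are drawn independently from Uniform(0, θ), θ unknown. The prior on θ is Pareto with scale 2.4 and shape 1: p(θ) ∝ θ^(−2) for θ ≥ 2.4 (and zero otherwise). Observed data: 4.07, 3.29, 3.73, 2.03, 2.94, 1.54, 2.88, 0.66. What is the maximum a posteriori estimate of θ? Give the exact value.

θ̂_MAP = 4.07

The Uniform(0, θ) likelihood is θ^(−n) for θ ≥ max(xᵢ), zero otherwise. Here max(xᵢ) = 4.07.
Posterior ∝ θ^(−2) · θ^(−8) = θ^(−10) on θ ≥ max(2.4, 4.07) = 4.07.
This density is strictly decreasing in θ, so the posterior mode lies at the lower boundary of the support.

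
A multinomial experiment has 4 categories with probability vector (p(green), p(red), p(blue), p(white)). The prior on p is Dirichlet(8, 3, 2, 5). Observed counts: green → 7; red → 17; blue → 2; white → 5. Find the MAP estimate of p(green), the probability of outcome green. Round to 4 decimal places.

The posterior is Dirichlet(αᵢ + nᵢ) = Dirichlet(15, 20, 4, 10).
For a Dirichlet(a₁,…,a_K) with all aᵢ > 1, the mode has j-th component (aⱼ − 1)/(Σaᵢ − K).
Here Σaᵢ = 49 and K = 4, so p(green) = (15 − 1)/(49 − 4) = 14/45 ≈ 0.3111.

MAP estimate of p(green) = 0.3111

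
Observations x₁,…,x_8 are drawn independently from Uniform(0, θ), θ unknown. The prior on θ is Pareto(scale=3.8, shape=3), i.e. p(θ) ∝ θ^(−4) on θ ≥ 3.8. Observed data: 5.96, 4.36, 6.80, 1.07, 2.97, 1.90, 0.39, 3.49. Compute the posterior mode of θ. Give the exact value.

The Uniform(0, θ) likelihood is θ^(−n) for θ ≥ max(xᵢ), zero otherwise. Here max(xᵢ) = 6.80.
Posterior ∝ θ^(−4) · θ^(−8) = θ^(−12) on θ ≥ max(3.8, 6.80) = 6.80.
This density is strictly decreasing in θ, so the posterior mode lies at the lower boundary of the support.

θ̂_MAP = 6.80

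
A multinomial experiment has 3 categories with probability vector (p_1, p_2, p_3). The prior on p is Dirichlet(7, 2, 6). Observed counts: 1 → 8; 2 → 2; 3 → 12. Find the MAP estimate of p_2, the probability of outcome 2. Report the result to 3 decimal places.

The posterior is Dirichlet(αᵢ + nᵢ) = Dirichlet(15, 4, 18).
For a Dirichlet(a₁,…,a_K) with all aᵢ > 1, the mode has j-th component (aⱼ − 1)/(Σaᵢ − K).
Here Σaᵢ = 37 and K = 3, so p_2 = (4 − 1)/(37 − 3) = 3/34 ≈ 0.088.

MAP estimate: 0.088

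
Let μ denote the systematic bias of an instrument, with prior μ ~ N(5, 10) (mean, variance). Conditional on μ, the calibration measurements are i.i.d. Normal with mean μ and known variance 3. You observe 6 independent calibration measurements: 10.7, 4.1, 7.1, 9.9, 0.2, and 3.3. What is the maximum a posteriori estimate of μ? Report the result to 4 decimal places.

μ̂_MAP = 5.8413

n = 6; x̄ = (10.7 + 4.1 + 7.1 + 9.9 + 0.2 + 3.3)/6 = 35.3/6 = 353/60 ≈ 5.8833.
For a Normal prior and Normal likelihood with known variance, the posterior is Normal; its mode equals its mean, the precision-weighted average.
Prior precision 1/σ₀² = 1/10 = 0.1; data precision n/σ² = 6/3 = 2.
μ̂ = (0.1·5 + 2·(353/60)) / (0.1 + 2) = (184/15)/2.1 = 368/63 ≈ 5.8413.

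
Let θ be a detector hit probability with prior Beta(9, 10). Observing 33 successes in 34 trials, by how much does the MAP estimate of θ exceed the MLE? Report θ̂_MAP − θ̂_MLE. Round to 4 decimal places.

MAP − MLE = -0.1667

Posterior is Beta(42, 11); MAP = (42−1)/(53−2) = 41/51 ≈ 0.80392.
MLE ignores the prior: θ̂_MLE = k/n = 33/34 ≈ 0.97059.
Difference = 41/51 − 33/34 = -1/6 ≈ -0.1667.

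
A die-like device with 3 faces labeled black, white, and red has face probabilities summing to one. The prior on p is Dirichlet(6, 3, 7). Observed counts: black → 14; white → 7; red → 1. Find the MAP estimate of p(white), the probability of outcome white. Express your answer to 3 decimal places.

The posterior is Dirichlet(αᵢ + nᵢ) = Dirichlet(20, 10, 8).
For a Dirichlet(a₁,…,a_K) with all aᵢ > 1, the mode has j-th component (aⱼ − 1)/(Σaᵢ − K).
Here Σaᵢ = 38 and K = 3, so p(white) = (10 − 1)/(38 − 3) = 9/35 ≈ 0.257.

MAP estimate of p(white) = 0.257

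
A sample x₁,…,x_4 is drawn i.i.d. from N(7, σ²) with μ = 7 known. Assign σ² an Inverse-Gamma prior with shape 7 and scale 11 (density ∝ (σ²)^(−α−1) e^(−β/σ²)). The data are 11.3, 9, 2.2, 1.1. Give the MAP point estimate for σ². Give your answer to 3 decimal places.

σ̂²_MAP = 5.117

Sum of squared deviations about the known mean: SS = (11.3−7)² + (9−7)² + (2.2−7)² + (1.1−7)² = 80.34.
The Normal likelihood contributes (σ²)^(−n/2) exp(−SS/(2σ²)), so the posterior is Inverse-Gamma(α + n/2, β + SS/2) = Inverse-Gamma(9, 51.17).
The mode of Inverse-Gamma(a, b) is b/(a+1) = 51.17/10 ≈ 5.117.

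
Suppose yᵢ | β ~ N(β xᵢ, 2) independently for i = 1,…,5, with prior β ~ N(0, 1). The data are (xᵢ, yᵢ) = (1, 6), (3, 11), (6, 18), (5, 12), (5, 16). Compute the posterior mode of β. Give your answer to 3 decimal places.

β̂_MAP = 2.929

log p(β | y) = −Σ(yᵢ − βxᵢ)²/(2·2) − β²/(2·1) + const.
Setting the derivative to zero: Σxᵢ(yᵢ − βxᵢ)/2 − β/1 = 0, so β = Σxᵢyᵢ / (Σxᵢ² + σ²/τ²).
Σxᵢyᵢ = 1·6 + 3·11 + 6·18 + 5·12 + 5·16 = 287; Σxᵢ² = 96; σ²/τ² = 2.
β̂_MAP = 287 / (96 + 2) = 287/98 ≈ 2.929.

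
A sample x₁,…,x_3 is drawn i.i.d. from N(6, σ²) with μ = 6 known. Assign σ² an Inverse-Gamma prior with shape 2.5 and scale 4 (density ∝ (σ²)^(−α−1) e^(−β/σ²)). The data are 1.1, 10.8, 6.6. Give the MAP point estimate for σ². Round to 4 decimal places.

Sum of squared deviations about the known mean: SS = (1.1−6)² + (10.8−6)² + (6.6−6)² = 47.41.
The Normal likelihood contributes (σ²)^(−n/2) exp(−SS/(2σ²)), so the posterior is Inverse-Gamma(α + n/2, β + SS/2) = Inverse-Gamma(4, 27.705).
The mode of Inverse-Gamma(a, b) is b/(a+1) = 27.705/5 ≈ 5.5410.

σ̂²_MAP = 5.5410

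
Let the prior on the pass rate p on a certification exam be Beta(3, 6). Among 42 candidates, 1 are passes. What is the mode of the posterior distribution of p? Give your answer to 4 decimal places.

p̂_MAP = 0.0612

Prior: Beta(3, 6).
Data: 1 success in 42 trials. The binomial likelihood contributes p(1−p)^41, so the posterior is Beta(3+1, 6+41) = Beta(4, 47).
For Beta(a, b) with a, b > 1 the mode is (a−1)/(a+b−2) = 3/49 ≈ 0.0612.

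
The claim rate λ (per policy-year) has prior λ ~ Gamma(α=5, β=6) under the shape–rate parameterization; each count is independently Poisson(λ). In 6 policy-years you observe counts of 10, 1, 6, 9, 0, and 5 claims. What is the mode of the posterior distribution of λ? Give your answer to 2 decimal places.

λ̂_MAP = 2.92

Σxᵢ = 10+1+6+9+0+5 = 31, with n = 6.
Posterior ∝ λ^4e^(−6λ) · λ^31e^(−6λ) = λ^35e^(−12λ), i.e. Gamma(shape=36, rate=12).
The mode of a Gamma(a, b) with a ≥ 1 (shape–rate) is (a−1)/b = 35/12 ≈ 2.92.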